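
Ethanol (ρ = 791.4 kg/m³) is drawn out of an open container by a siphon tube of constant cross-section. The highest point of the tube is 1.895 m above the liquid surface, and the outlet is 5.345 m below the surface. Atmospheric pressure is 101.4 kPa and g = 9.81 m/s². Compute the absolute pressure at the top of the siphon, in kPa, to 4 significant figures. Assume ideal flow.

P_top ≈ 45.19 kPa

From the surface to the outlet (both open to atmosphere, surface at rest): v = √(2g·h_out) = √(2·9.81·5.345) = 10.24 m/s.
The bore is uniform, so the speed at the crest is the same v. Bernoulli surface→crest: P_atm = P_top + ½ρv² + ρg·h_top.
P_top = 101400 − ½·791.4·10.24² − 791.4·9.81·1.895 = 45190 Pa.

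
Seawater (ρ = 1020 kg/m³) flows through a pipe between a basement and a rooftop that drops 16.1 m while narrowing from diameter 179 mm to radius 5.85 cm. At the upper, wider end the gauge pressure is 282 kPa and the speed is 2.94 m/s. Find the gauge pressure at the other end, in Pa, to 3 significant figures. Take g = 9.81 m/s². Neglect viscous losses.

By continuity, v₂ = v₁·A₁/A₂ = 2.94·(252/108) = 6.88 m/s.
Applying Bernoulli between the two ends and solving for P₂: P₂ = P₁ + ½ρ(v₁² − v₂²) − ρgΔh.
P₂ = 282000 + ½·1020·(2.94² − 6.88²) − 1020·9.81·(−16.1) = 282000 + (-19700) − (-161000) = 423000 Pa.

423000 Pa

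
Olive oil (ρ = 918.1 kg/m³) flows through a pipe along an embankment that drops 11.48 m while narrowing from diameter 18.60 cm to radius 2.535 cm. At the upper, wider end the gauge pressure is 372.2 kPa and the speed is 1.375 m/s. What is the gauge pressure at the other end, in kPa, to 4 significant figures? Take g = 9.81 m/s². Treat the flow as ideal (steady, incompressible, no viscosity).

By continuity, v₂ = v₁·A₁/A₂ = 1.375·(271.7/20.19) = 18.51 m/s.
Applying Bernoulli between the two ends and solving for P₂: P₂ = P₁ + ½ρ(v₁² − v₂²) − ρgΔh.
P₂ = 372200 + ½·918.1·(1.375² − 18.51²) − 918.1·9.81·(−11.48) = 372200 + (-156300) − (-103400) = 319300 Pa.

P₂ ≈ 319.3 kPa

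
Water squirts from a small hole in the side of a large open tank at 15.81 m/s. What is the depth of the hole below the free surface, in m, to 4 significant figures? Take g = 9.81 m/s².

Inverting v = √(2gh) gives h = v² / 2g.
h = 15.81²/(2·9.81) = 250.0/19.62 = 12.74 m.

12.74 m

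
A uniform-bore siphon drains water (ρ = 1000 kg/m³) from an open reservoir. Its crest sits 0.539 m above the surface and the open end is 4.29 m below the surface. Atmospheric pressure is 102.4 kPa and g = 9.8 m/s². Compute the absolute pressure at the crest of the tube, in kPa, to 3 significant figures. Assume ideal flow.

From the surface to the outlet (both open to atmosphere, surface at rest): v = √(2g·h_out) = √(2·9.8·4.29) = 9.17 m/s.
With constant cross-section the crest speed equals v; applying Bernoulli from the surface up to the crest, P_top = P_atm − ½ρv² − ρg·h_top.
P_top = 102400 − ½·1000·9.17² − 1000·9.8·0.539 = 55100 Pa.

55.1 kPa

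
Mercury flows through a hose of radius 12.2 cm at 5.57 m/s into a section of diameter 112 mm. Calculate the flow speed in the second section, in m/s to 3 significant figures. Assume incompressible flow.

v₂ ≈ 26.4 m/s

Continuity gives A₁v₁ = A₂v₂, so v₂ = (468 cm²)/(98.5 cm²) × 5.57 m/s = 26.4 m/s.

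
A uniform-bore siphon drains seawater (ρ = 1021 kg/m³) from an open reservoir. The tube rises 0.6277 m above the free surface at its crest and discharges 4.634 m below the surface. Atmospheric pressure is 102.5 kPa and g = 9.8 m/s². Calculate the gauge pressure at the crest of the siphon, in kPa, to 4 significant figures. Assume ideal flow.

Bernoulli surface→outlet gives ½v² = g·h_out, so v = √(2·9.8·4.634) = 9.530 m/s.
The bore is uniform, so the speed at the crest is the same v. Bernoulli surface→crest: P_atm = P_top + ½ρv² + ρg·h_top.
P_top = 102500 − ½·1021·9.530² − 1021·9.8·0.6277 = 49850 Pa. So P_gauge = P_top − P_atm = -52650 Pa.

P_gauge ≈ -52.65 kPa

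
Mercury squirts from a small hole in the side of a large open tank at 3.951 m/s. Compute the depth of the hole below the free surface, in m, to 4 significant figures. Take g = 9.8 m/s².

h ≈ 0.7964 m

Torricelli: v = √(2gh), so h = v²/(2g).
h = 3.951²/(2·9.8) = 15.61/19.60 = 0.7964 m.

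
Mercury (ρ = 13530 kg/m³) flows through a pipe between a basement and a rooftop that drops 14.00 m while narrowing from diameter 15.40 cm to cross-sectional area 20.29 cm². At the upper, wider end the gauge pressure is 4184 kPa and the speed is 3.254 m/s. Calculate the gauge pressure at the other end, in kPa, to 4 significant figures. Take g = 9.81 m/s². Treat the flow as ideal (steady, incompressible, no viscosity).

Mass conservation (A₁v₁ = A₂v₂) gives v₂ = 3.254 × 186.3/20.29 = 29.87 m/s.
Energy conservation along the streamline gives P₂ = P₁ − ½ρ(v₂² − v₁²) − ρg(h₂ − h₁).
P₂ = 4184000 + ½·13530·(3.254² − 29.87²) − 13530·9.81·(−14.00) = 4184000 + (-5965000) − (-1858000) = 77120 Pa.

P₂ ≈ 77.12 kPa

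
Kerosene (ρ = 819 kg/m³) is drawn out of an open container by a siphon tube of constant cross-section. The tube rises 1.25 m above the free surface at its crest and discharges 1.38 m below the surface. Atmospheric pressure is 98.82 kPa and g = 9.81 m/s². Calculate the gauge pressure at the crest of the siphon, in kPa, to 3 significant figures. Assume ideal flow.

-21.1 kPa

Bernoulli surface→outlet gives ½v² = g·h_out, so v = √(2·9.81·1.38) = 5.20 m/s.
The bore is uniform, so the speed at the crest is the same v. Bernoulli surface→crest: P_atm = P_top + ½ρv² + ρg·h_top.
P_top = 98820 − ½·819·5.20² − 819·9.81·1.25 = 77700 Pa. So P_gauge = P_top − P_atm = -21100 Pa.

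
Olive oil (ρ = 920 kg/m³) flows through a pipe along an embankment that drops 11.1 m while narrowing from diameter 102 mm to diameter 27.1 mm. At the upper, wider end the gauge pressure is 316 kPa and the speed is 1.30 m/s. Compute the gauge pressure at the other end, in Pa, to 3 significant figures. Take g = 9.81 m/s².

P₂ ≈ 261000 Pa

Mass conservation (A₁v₁ = A₂v₂) gives v₂ = 1.30 × 81.7/5.77 = 18.4 m/s.
Applying Bernoulli between the two ends and solving for P₂: P₂ = P₁ + ½ρ(v₁² − v₂²) − ρgΔh.
P₂ = 316000 + ½·920·(1.30² − 18.4²) − 920·9.81·(−11.1) = 316000 + (-155000) − (-100000) = 261000 Pa.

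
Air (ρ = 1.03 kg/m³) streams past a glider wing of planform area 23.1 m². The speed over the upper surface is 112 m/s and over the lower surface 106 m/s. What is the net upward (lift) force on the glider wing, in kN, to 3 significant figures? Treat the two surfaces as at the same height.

F ≈ 15.6 kN

With equal heights on the two surfaces, Bernoulli gives P_lower − P_upper = ½ρ(v_upper² − v_lower²).
ΔP = ½·1.03·(112² − 106²) = 674 Pa.
Lift = ΔP · A = 674 × 23.1 = 15600 N.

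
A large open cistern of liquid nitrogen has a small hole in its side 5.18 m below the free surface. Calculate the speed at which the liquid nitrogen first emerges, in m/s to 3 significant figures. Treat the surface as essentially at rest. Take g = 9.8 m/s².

With the surface at rest and both surface and jet at atmospheric pressure, Bernoulli gives ρg h = ½ρv², so v = √(2gh) = √(2·9.8·5.18) = 10.1 m/s.

v = 10.1 m/s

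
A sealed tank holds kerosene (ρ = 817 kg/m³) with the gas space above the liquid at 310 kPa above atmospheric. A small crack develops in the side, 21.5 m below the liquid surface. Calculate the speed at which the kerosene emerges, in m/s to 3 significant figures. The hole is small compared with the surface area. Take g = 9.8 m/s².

Take point 1 at the surface (v₁ ≈ 0) and point 2 at the hole (at atmospheric pressure). Bernoulli: P₁ + ρg h = P_atm + ½ρv₂².
With P₁ − P_atm = 310000 Pa, v₂ = √(2gh + 2ΔP/ρ) = √(2·9.8·21.5 + 2·310000/817) = 34.4 m/s.

v ≈ 34.4 m/s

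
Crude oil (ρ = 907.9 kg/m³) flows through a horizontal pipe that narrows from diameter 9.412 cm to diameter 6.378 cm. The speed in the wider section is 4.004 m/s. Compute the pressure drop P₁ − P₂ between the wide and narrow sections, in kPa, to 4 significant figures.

The volume flow rate is constant, so v₂ = (A₁/A₂)v₁ = (69.58/31.95)·4.004 = 8.719 m/s.
Along the horizontal streamline, P + ½ρv² is constant.
P₁ − P₂ = ½·907.9·(8.719² − 4.004²) = ½·907.9·60.00 = 27240 Pa.

ΔP = 27.24 kPa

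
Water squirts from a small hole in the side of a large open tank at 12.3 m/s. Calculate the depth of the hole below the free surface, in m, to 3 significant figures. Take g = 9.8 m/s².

h = 7.72 m

Inverting v = √(2gh) gives h = v² / 2g.
h = 12.3²/(2·9.8) = 151/19.60 = 7.72 m.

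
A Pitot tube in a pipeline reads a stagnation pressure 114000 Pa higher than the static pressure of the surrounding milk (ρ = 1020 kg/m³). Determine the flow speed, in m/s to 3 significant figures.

The dynamic pressure equals the rise in static pressure at the stagnation point: ΔP = ½ρv².
v = √(2ΔP/ρ) = √(2·114000/1020) = 15.0 m/s.

v ≈ 15.0 m/s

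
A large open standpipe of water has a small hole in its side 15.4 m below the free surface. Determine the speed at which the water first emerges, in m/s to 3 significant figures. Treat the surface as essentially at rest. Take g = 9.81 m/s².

v ≈ 17.4 m/s

Bernoulli from surface to hole (P equal, v_surface ≈ 0): v = √(2gh) = √(2×9.81×15.4) = 17.4 m/s.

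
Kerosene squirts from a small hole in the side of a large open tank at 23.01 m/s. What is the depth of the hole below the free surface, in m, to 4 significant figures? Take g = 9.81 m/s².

h ≈ 26.99 m

Torricelli: v = √(2gh), so h = v²/(2g).
h = 23.01²/(2·9.81) = 529.5/19.62 = 26.99 m.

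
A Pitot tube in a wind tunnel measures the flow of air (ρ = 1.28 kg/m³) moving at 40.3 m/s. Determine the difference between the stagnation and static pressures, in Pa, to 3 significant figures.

ΔP = 1040 Pa

At the stagnation point the flow is brought to rest, so Bernoulli gives P_stag − P_static = ½ρv².
ΔP = ½·1.28·40.3² = 1040 Pa.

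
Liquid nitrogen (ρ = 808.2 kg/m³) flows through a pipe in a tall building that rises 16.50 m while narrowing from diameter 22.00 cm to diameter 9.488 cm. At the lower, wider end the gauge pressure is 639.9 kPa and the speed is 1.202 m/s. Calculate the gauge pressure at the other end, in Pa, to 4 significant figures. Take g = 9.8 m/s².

P₂ ≈ 492900 Pa

By continuity, v₂ = v₁·A₁/A₂ = 1.202·(380.1/70.70) = 6.462 m/s.
Bernoulli: P₁ + ½ρv₁² + ρg h₁ = P₂ + ½ρv₂² + ρg h₂, so P₂ = P₁ + ½ρ(v₁² − v₂²) − ρg(h₂ − h₁).
P₂ = 639900 + ½·808.2·(1.202² − 6.462²) − 808.2·9.8·(+16.50) = 639900 + (-16290) − (130700) = 492900 Pa.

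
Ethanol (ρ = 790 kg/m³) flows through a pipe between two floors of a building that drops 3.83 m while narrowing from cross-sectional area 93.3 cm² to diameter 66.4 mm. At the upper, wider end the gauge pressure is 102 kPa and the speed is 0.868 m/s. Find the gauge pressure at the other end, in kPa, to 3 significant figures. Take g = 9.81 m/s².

The volume flow rate is constant, so v₂ = (A₁/A₂)v₁ = (93.3/34.6)·0.868 = 2.34 m/s.
Bernoulli: P₁ + ½ρv₁² + ρg h₁ = P₂ + ½ρv₂² + ρg h₂, so P₂ = P₁ + ½ρ(v₁² − v₂²) − ρg(h₂ − h₁).
P₂ = 102000 + ½·790·(0.868² − 2.34²) − 790·9.81·(−3.83) = 102000 + (-1860) − (-29700) = 130000 Pa.

P₂ ≈ 130 kPa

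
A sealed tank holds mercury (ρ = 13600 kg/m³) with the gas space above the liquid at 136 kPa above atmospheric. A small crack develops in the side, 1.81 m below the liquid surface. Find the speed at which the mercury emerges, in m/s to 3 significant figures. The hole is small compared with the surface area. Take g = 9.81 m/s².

v ≈ 7.45 m/s

Take point 1 at the surface (v₁ ≈ 0) and point 2 at the hole (at atmospheric pressure). Bernoulli: P₁ + ρg h = P_atm + ½ρv₂².
With P₁ − P_atm = 136000 Pa, v₂ = √(2gh + 2ΔP/ρ) = √(2·9.81·1.81 + 2·136000/13600) = 7.45 m/s.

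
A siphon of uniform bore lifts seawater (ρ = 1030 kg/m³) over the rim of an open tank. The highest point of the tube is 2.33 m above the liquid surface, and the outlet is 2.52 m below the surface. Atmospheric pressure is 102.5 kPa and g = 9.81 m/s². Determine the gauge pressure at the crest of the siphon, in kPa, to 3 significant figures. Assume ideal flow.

Bernoulli surface→outlet gives ½v² = g·h_out, so v = √(2·9.81·2.52) = 7.03 m/s.
With constant cross-section the crest speed equals v; applying Bernoulli from the surface up to the crest, P_top = P_atm − ½ρv² − ρg·h_top.
P_top = 102500 − ½·1030·7.03² − 1030·9.81·2.33 = 53500 Pa. So P_gauge = P_top − P_atm = -49000 Pa.

P_gauge ≈ -49.0 kPa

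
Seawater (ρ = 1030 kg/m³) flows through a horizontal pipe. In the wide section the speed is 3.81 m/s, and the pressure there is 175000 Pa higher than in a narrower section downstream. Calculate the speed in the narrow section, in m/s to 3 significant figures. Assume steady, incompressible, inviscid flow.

With h₁ = h₂, rearranging Bernoulli gives v₂ = √(v₁² + 2ΔP/ρ).
v₂ = √(3.81² + 2·175000/1030) = √(14.5 + 340) = 18.8 m/s.

v₂ ≈ 18.8 m/s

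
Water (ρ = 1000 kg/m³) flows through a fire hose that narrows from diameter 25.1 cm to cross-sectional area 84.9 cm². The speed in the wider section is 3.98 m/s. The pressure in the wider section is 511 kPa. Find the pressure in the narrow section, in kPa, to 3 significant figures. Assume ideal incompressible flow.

P₂ ≈ 250 kPa

Mass conservation (A₁v₁ = A₂v₂) gives v₂ = 3.98 × 495/84.9 = 23.2 m/s.
The pipe is horizontal, so Bernoulli reduces to P₁ + ½ρv₁² = P₂ + ½ρv₂².
P₂ = P₁ − ½ρ(v₂² − v₁²) = 511000 − ½·1000·(23.2² − 3.98²) = 511000 − 261000 = 250000 Pa.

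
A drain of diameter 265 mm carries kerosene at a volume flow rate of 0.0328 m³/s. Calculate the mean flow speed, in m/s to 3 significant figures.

v ≈ 0.595 m/s

Q = 0.0328 m³/s = 0.0328 m³/s.
v = Q/A = 0.0328 / 0.0552 = 0.595 m/s.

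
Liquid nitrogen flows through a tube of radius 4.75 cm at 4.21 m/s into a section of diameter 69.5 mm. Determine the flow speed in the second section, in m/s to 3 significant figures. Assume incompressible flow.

The volume flow rate is constant, so v₂ = (A₁/A₂)v₁ = (70.9/37.9)·4.21 = 7.87 m/s.

v₂ ≈ 7.87 m/s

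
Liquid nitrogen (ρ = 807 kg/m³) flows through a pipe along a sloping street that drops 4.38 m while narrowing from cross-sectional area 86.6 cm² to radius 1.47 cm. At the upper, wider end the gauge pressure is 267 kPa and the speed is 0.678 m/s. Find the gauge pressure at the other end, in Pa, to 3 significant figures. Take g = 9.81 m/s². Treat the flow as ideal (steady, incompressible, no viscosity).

P₂ ≈ 272000 Pa

By continuity, v₂ = v₁·A₁/A₂ = 0.678·(86.6/6.79) = 8.65 m/s.
Applying Bernoulli between the two ends and solving for P₂: P₂ = P₁ + ½ρ(v₁² − v₂²) − ρgΔh.
P₂ = 267000 + ½·807·(0.678² − 8.65²) − 807·9.81·(−4.38) = 267000 + (-30000) − (-34700) = 272000 Pa.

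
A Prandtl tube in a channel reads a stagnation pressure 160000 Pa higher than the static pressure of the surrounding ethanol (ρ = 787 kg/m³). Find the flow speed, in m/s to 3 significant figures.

20.2 m/s

The dynamic pressure equals the rise in static pressure at the stagnation point: ΔP = ½ρv².
v = √(2ΔP/ρ) = √(2·160000/787) = 20.2 m/s.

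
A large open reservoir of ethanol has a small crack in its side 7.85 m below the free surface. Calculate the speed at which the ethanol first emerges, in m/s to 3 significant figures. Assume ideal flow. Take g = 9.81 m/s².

The surface is effectively still and both ends are open, so ½v² = gh and v = √(2·9.81·7.85) = 12.4 m/s.

12.4 m/s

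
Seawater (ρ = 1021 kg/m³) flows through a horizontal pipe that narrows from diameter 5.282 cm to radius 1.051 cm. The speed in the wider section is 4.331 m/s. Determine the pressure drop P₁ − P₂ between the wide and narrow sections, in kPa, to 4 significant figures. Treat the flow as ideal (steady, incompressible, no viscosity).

372.2 kPa

By continuity, v₂ = v₁·A₁/A₂ = 4.331·(21.91/3.470) = 27.35 m/s.
With no height change, Bernoulli's equation is P₁ + ½ρv₁² = P₂ + ½ρv₂².
P₁ − P₂ = ½·1021·(27.35² − 4.331²) = ½·1021·729.1 = 372200 Pa.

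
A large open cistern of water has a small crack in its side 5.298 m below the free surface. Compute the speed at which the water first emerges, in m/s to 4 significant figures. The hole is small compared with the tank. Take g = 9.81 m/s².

Torricelli's result v = √(2gh) gives v = √(2·9.81·5.298) = 10.20 m/s.

10.20 m/s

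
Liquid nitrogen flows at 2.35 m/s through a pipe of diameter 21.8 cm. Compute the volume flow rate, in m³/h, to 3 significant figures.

Q = A·v = 0.0373 m² × 2.35 m/s = 0.0877 m³/s.
Converting: 0.0877 m³/s × 3600 = 316 m³/h.

Q = 316 m³/h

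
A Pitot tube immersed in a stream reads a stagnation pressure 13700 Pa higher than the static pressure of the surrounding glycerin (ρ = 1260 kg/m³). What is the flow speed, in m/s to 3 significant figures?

At the stagnation point the flow is brought to rest, so Bernoulli gives P_stag − P_static = ½ρv².
v = √(2ΔP/ρ) = √(2·13700/1260) = 4.66 m/s.

v = 4.66 m/s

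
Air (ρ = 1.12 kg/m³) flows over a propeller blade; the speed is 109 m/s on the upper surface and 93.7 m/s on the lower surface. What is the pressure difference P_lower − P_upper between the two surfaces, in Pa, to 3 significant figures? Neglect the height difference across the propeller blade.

Bernoulli (same height): P_lower − P_upper = ½ρ(v_upper² − v_lower²).
ΔP = ½·1.12·(109² − 93.7²) = 1740 Pa.

ΔP = 1740 Pa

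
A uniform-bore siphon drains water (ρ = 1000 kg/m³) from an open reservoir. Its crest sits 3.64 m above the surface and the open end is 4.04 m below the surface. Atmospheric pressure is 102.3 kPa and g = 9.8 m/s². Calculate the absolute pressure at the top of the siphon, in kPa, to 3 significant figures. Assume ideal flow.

From the surface to the outlet (both open to atmosphere, surface at rest): v = √(2g·h_out) = √(2·9.8·4.04) = 8.90 m/s.
Continuity keeps v the same throughout the tube; from surface to crest, P_atm + 0 = P_top + ½ρv² + ρg·h_top.
P_top = 102300 − ½·1000·8.90² − 1000·9.8·3.64 = 27000 Pa.

27.0 kPa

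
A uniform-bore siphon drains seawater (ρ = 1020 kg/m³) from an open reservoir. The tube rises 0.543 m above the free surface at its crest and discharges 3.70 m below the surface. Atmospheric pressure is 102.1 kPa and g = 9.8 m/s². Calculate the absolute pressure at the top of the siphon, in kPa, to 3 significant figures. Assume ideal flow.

P_top ≈ 59.7 kPa

Bernoulli surface→outlet gives ½v² = g·h_out, so v = √(2·9.8·3.70) = 8.52 m/s.
The bore is uniform, so the speed at the crest is the same v. Bernoulli surface→crest: P_atm = P_top + ½ρv² + ρg·h_top.
P_top = 102100 − ½·1020·8.52² − 1020·9.8·0.543 = 59700 Pa.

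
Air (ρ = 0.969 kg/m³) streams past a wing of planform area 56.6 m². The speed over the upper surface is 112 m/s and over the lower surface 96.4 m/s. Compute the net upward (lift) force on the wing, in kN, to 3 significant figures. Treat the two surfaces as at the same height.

From P + ½ρv² = const at equal height, P_low − P_up = ½ρ(v_up² − v_low²).
ΔP = ½·0.969·(112² − 96.4²) = 1580 Pa.
Lift = ΔP · A = 1580 × 56.6 = 89200 N.

F ≈ 89.2 kN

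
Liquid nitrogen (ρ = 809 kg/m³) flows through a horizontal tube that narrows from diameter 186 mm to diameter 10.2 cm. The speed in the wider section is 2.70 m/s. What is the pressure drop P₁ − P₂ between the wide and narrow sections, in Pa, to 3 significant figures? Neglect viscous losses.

ΔP ≈ 29700 Pa

Mass conservation (A₁v₁ = A₂v₂) gives v₂ = 2.70 × 272/81.7 = 8.98 m/s.
Along the horizontal streamline, P + ½ρv² is constant.
P₁ − P₂ = ½·809·(8.98² − 2.70²) = ½·809·73.3 = 29700 Pa.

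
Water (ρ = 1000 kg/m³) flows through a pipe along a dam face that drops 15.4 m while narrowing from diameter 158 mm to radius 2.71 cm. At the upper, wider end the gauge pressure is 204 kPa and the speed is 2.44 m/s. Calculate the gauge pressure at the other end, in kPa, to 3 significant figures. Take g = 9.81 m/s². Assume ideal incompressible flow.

143 kPa

By continuity, v₂ = v₁·A₁/A₂ = 2.44·(196/23.1) = 20.7 m/s.
Bernoulli: P₁ + ½ρv₁² + ρg h₁ = P₂ + ½ρv₂² + ρg h₂, so P₂ = P₁ + ½ρ(v₁² − v₂²) − ρg(h₂ − h₁).
P₂ = 204000 + ½·1000·(2.44² − 20.7²) − 1000·9.81·(−15.4) = 204000 + (-212000) − (-151000) = 143000 Pa.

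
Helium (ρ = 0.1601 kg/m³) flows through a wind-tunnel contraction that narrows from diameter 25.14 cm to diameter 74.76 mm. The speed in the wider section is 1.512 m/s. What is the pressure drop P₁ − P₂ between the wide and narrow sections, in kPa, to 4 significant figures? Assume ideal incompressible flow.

Continuity gives A₁v₁ = A₂v₂, so v₂ = (496.4 cm²)/(43.90 cm²) × 1.512 m/s = 17.10 m/s.
With no height change, Bernoulli's equation is P₁ + ½ρv₁² = P₂ + ½ρv₂².
P₁ − P₂ = ½·0.1601·(17.10² − 1.512²) = ½·0.1601·290.1 = 23.22 Pa.

ΔP ≈ 0.02322 kPa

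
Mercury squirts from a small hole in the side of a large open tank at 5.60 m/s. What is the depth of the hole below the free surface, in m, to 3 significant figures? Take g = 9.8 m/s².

h ≈ 1.60 m

For a small hole in a large open tank, ½v² = gh, giving h = v²/(2g).
h = 5.60²/(2·9.8) = 31.4/19.60 = 1.60 m.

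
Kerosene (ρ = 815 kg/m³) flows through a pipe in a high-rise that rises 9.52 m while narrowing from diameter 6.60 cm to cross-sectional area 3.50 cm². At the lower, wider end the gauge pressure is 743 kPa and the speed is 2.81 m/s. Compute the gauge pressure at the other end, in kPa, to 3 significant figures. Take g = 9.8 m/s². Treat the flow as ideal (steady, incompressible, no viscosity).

P₂ ≈ 363 kPa

Mass conservation (A₁v₁ = A₂v₂) gives v₂ = 2.81 × 34.2/3.50 = 27.5 m/s.
Bernoulli: P₁ + ½ρv₁² + ρg h₁ = P₂ + ½ρv₂² + ρg h₂, so P₂ = P₁ + ½ρ(v₁² − v₂²) − ρg(h₂ − h₁).
P₂ = 743000 + ½·815·(2.81² − 27.5²) − 815·9.8·(+9.52) = 743000 + (-304000) − (76000) = 363000 Pa.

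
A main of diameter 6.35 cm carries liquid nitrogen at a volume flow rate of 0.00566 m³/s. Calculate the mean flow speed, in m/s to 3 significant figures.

Q = 0.00566 m³/s = 0.00566 m³/s.
v = Q/A = 0.00566 / 0.00317 = 1.79 m/s.

v = 1.79 m/s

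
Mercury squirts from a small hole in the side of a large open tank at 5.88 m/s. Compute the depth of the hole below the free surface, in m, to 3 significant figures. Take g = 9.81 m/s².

h ≈ 1.76 m

Inverting v = √(2gh) gives h = v² / 2g.
h = 5.88²/(2·9.81) = 34.6/19.62 = 1.76 m.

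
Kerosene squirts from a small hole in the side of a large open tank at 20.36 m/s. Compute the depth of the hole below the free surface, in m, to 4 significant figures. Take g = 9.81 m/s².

h = 21.13 m

For a small hole in a large open tank, ½v² = gh, giving h = v²/(2g).
h = 20.36²/(2·9.81) = 414.5/19.62 = 21.13 m.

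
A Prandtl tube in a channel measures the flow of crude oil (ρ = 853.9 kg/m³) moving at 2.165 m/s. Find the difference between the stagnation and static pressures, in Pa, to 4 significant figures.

ΔP ≈ 2001 Pa

At the stagnation point the flow is brought to rest, so Bernoulli gives P_stag − P_static = ½ρv².
ΔP = ½·853.9·2.165² = 2001 Pa.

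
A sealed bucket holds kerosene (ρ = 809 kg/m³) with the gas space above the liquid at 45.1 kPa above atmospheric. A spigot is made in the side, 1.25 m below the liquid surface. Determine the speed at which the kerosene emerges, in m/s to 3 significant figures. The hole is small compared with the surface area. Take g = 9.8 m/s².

11.7 m/s

Take point 1 at the surface (v₁ ≈ 0) and point 2 at the hole (at atmospheric pressure). Bernoulli: P₁ + ρg h = P_atm + ½ρv₂².
With P₁ − P_atm = 45100 Pa, v₂ = √(2gh + 2ΔP/ρ) = √(2·9.8·1.25 + 2·45100/809) = 11.7 m/s.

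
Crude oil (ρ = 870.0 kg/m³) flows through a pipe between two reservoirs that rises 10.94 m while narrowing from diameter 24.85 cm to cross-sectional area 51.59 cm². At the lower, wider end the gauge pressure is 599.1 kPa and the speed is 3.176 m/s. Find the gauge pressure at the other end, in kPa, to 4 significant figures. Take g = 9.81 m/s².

By continuity, v₂ = v₁·A₁/A₂ = 3.176·(485.0/51.59) = 29.86 m/s.
Bernoulli: P₁ + ½ρv₁² + ρg h₁ = P₂ + ½ρv₂² + ρg h₂, so P₂ = P₁ + ½ρ(v₁² − v₂²) − ρg(h₂ − h₁).
P₂ = 599100 + ½·870.0·(3.176² − 29.86²) − 870.0·9.81·(+10.94) = 599100 + (-383400) − (93370) = 122300 Pa.

P₂ ≈ 122.3 kPa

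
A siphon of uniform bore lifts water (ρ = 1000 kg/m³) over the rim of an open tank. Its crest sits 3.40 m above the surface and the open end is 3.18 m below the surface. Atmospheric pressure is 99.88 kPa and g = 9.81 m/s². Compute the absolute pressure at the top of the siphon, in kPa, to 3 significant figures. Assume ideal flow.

From the surface to the outlet (both open to atmosphere, surface at rest): v = √(2g·h_out) = √(2·9.81·3.18) = 7.90 m/s.
The bore is uniform, so the speed at the crest is the same v. Bernoulli surface→crest: P_atm = P_top + ½ρv² + ρg·h_top.
P_top = 99880 − ½·1000·7.90² − 1000·9.81·3.40 = 35300 Pa.

35.3 kPa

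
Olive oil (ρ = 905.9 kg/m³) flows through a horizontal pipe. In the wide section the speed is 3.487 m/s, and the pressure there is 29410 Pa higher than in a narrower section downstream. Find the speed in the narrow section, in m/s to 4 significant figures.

Along the level pipe P + ½ρv² is conserved, hence v₂² = v₁² + 2(P₁ − P₂)/ρ.
v₂ = √(3.487² + 2·29410/905.9) = √(12.16 + 64.93) = 8.780 m/s.

v₂ ≈ 8.780 m/s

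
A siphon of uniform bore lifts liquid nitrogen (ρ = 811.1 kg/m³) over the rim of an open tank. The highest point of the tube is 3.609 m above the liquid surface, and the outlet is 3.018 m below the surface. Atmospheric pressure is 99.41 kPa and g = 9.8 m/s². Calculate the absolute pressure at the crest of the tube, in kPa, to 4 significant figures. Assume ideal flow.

From the surface to the outlet (both open to atmosphere, surface at rest): v = √(2g·h_out) = √(2·9.8·3.018) = 7.691 m/s.
With constant cross-section the crest speed equals v; applying Bernoulli from the surface up to the crest, P_top = P_atm − ½ρv² − ρg·h_top.
P_top = 99410 − ½·811.1·7.691² − 811.1·9.8·3.609 = 46730 Pa.

P_top = 46.73 kPa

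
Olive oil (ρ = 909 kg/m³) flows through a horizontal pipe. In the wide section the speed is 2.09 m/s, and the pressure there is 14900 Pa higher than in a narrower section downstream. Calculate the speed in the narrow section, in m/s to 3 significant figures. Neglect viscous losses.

With h₁ = h₂, rearranging Bernoulli gives v₂ = √(v₁² + 2ΔP/ρ).
v₂ = √(2.09² + 2·14900/909) = √(4.37 + 32.8) = 6.10 m/s.

v₂ ≈ 6.10 m/s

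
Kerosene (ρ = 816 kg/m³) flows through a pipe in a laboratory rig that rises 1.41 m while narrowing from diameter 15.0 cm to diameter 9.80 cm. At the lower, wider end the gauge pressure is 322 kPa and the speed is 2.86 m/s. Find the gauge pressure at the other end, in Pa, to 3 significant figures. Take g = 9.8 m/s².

P₂ = 296000 Pa

By continuity, v₂ = v₁·A₁/A₂ = 2.86·(177/75.4) = 6.70 m/s.
Applying Bernoulli between the two ends and solving for P₂: P₂ = P₁ + ½ρ(v₁² − v₂²) − ρgΔh.
P₂ = 322000 + ½·816·(2.86² − 6.70²) − 816·9.8·(+1.41) = 322000 + (-15000) − (11300) = 296000 Pa.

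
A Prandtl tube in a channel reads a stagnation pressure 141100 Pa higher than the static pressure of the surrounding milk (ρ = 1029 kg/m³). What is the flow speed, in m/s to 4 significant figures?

The dynamic pressure equals the rise in static pressure at the stagnation point: ΔP = ½ρv².
v = √(2ΔP/ρ) = √(2·141100/1029) = 16.56 m/s.

v ≈ 16.56 m/s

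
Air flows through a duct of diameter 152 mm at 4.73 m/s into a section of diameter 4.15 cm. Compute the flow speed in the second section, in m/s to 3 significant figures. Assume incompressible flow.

The volume flow rate is constant, so v₂ = (A₁/A₂)v₁ = (181/13.5)·4.73 = 63.5 m/s.

63.5 m/s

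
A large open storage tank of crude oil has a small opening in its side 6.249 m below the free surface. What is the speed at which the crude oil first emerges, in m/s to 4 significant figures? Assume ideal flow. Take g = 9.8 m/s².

11.07 m/s

Torricelli's result v = √(2gh) gives v = √(2·9.8·6.249) = 11.07 m/s.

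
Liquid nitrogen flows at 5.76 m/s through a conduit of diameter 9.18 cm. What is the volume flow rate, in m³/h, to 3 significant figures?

Q = A·v = 0.00662 m² × 5.76 m/s = 0.0381 m³/s.
Converting: 0.0381 m³/s × 3600 = 137 m³/h.

137 m³/h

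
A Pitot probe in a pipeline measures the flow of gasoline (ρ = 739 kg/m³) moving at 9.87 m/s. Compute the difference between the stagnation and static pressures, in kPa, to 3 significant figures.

At the stagnation point the flow is brought to rest, so Bernoulli gives P_stag − P_static = ½ρv².
ΔP = ½·739·9.87² = 36000 Pa.

ΔP ≈ 36.0 kPa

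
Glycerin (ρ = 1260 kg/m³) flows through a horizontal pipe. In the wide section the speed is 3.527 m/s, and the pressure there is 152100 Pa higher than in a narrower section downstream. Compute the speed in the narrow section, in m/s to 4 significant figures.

Along the level pipe P + ½ρv² is conserved, hence v₂² = v₁² + 2(P₁ − P₂)/ρ.
v₂ = √(3.527² + 2·152100/1260) = √(12.44 + 241.4) = 15.93 m/s.

v₂ ≈ 15.93 m/s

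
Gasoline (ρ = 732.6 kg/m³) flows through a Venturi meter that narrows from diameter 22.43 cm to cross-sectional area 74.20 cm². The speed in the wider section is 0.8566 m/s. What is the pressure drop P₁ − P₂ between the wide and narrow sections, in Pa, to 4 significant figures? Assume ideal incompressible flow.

By continuity, v₂ = v₁·A₁/A₂ = 0.8566·(395.1/74.20) = 4.562 m/s.
Bernoulli (h₁ = h₂): P₁ − P₂ = ½ρ(v₂² − v₁²).
P₁ − P₂ = ½·732.6·(4.562² − 0.8566²) = ½·732.6·20.07 = 7353 Pa.

ΔP = 7353 Pa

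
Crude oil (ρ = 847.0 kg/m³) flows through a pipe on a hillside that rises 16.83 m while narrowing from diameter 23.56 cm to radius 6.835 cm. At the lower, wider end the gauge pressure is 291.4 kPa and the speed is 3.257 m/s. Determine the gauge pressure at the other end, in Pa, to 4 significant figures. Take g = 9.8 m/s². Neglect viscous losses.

P₂ ≈ 116600 Pa

Mass conservation (A₁v₁ = A₂v₂) gives v₂ = 3.257 × 436.0/146.8 = 9.675 m/s.
Applying Bernoulli between the two ends and solving for P₂: P₂ = P₁ + ½ρ(v₁² − v₂²) − ρgΔh.
P₂ = 291400 + ½·847.0·(3.257² − 9.675²) − 847.0·9.8·(+16.83) = 291400 + (-35150) − (139700) = 116600 Pa.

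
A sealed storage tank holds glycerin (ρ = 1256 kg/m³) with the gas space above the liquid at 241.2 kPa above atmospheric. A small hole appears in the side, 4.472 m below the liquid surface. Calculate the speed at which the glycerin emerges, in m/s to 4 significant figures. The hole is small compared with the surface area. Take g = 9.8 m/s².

v ≈ 21.72 m/s

Take point 1 at the surface (v₁ ≈ 0) and point 2 at the hole (at atmospheric pressure). Bernoulli: P₁ + ρg h = P_atm + ½ρv₂².
With P₁ − P_atm = 241200 Pa, v₂ = √(2gh + 2ΔP/ρ) = √(2·9.8·4.472 + 2·241200/1256) = 21.72 m/s.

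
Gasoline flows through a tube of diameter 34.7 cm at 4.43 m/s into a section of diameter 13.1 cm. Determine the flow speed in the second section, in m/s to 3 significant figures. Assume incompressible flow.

By continuity, v₂ = v₁·A₁/A₂ = 4.43·(946/135) = 31.1 m/s.

31.1 m/s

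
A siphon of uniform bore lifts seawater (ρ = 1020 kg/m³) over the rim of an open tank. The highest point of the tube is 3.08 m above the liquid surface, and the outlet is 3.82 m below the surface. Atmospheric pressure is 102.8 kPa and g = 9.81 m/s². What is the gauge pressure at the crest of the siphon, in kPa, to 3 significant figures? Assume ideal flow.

P_gauge ≈ -69.0 kPa

The outlet speed comes from Torricelli: v = √(2g·3.82) = 8.66 m/s.
The bore is uniform, so the speed at the crest is the same v. Bernoulli surface→crest: P_atm = P_top + ½ρv² + ρg·h_top.
P_top = 102800 − ½·1020·8.66² − 1020·9.81·3.08 = 33800 Pa. So P_gauge = P_top − P_atm = -69000 Pa.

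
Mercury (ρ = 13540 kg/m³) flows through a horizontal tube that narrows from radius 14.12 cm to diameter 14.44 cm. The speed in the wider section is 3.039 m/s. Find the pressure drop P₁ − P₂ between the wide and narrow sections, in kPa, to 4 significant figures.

852.1 kPa

Mass conservation (A₁v₁ = A₂v₂) gives v₂ = 3.039 × 626.4/163.8 = 11.62 m/s.
Bernoulli (h₁ = h₂): P₁ − P₂ = ½ρ(v₂² − v₁²).
P₁ − P₂ = ½·13540·(11.62² − 3.039²) = ½·13540·125.9 = 852100 Pa.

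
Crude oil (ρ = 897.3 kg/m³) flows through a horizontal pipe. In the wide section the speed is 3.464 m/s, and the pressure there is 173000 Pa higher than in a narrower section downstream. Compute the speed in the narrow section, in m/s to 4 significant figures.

v₂ ≈ 19.94 m/s

Horizontal Bernoulli: P₁ + ½ρv₁² = P₂ + ½ρv₂², so v₂² = v₁² + 2(P₁ − P₂)/ρ.
v₂ = √(3.464² + 2·173000/897.3) = √(12.00 + 385.6) = 19.94 m/s.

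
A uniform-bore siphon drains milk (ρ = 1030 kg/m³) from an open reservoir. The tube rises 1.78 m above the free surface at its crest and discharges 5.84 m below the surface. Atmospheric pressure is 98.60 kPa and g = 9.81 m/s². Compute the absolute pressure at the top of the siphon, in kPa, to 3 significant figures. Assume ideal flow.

From the surface to the outlet (both open to atmosphere, surface at rest): v = √(2g·h_out) = √(2·9.81·5.84) = 10.7 m/s.
With constant cross-section the crest speed equals v; applying Bernoulli from the surface up to the crest, P_top = P_atm − ½ρv² − ρg·h_top.
P_top = 98600 − ½·1030·10.7² − 1030·9.81·1.78 = 21600 Pa.

P_top = 21.6 kPa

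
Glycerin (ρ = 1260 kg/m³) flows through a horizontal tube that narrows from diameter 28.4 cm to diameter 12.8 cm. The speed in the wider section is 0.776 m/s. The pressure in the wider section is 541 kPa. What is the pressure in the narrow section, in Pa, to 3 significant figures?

Mass conservation (A₁v₁ = A₂v₂) gives v₂ = 0.776 × 633/129 = 3.82 m/s.
Along the horizontal streamline, P + ½ρv² is constant.
P₂ = P₁ − ½ρ(v₂² − v₁²) = 541000 − ½·1260·(3.82² − 0.776²) = 541000 − 8810 = 532000 Pa.

532000 Pa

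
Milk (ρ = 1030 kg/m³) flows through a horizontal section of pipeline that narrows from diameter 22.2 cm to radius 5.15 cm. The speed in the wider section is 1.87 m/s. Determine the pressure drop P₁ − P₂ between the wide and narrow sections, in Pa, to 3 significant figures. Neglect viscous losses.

ΔP ≈ 37100 Pa

Continuity gives A₁v₁ = A₂v₂, so v₂ = (387 cm²)/(83.3 cm²) × 1.87 m/s = 8.69 m/s.
Along the horizontal streamline, P + ½ρv² is constant.
P₁ − P₂ = ½·1030·(8.69² − 1.87²) = ½·1030·72.0 = 37100 Pa.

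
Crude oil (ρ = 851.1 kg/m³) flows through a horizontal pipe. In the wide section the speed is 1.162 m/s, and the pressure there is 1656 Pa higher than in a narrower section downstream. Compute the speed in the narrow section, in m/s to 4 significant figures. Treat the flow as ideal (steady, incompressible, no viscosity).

v₂ ≈ 2.289 m/s

Along the level pipe P + ½ρv² is conserved, hence v₂² = v₁² + 2(P₁ − P₂)/ρ.
v₂ = √(1.162² + 2·1656/851.1) = √(1.350 + 3.891) = 2.289 m/s.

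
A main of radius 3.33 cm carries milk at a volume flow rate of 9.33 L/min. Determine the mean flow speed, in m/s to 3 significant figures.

Q = 9.33 L/min = 0.000156 m³/s.
v = Q/A = 0.000156 / 0.00348 = 0.0446 m/s.

v ≈ 0.0446 m/s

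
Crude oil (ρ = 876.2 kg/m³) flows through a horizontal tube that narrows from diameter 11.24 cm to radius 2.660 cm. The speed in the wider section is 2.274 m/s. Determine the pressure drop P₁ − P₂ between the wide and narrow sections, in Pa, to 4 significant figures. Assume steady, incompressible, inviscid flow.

ΔP = 42880 Pa

The volume flow rate is constant, so v₂ = (A₁/A₂)v₁ = (99.23/22.23)·2.274 = 10.15 m/s.
Along the horizontal streamline, P + ½ρv² is constant.
P₁ − P₂ = ½·876.2·(10.15² − 2.274²) = ½·876.2·97.87 = 42880 Pa.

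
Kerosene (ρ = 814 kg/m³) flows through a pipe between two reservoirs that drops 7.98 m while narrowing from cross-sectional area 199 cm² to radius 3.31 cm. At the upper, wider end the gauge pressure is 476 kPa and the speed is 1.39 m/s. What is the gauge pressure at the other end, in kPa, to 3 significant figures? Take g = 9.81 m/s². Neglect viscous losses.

P₂ ≈ 514 kPa

Mass conservation (A₁v₁ = A₂v₂) gives v₂ = 1.39 × 199/34.4 = 8.04 m/s.
Applying Bernoulli between the two ends and solving for P₂: P₂ = P₁ + ½ρ(v₁² − v₂²) − ρgΔh.
P₂ = 476000 + ½·814·(1.39² − 8.04²) − 814·9.81·(−7.98) = 476000 + (-25500) − (-63700) = 514000 Pa.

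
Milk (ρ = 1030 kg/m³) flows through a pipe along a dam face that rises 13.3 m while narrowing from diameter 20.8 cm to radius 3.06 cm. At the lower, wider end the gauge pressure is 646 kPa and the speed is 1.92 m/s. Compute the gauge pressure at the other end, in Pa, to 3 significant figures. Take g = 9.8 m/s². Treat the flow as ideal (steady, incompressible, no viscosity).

P₂ = 260000 Pa

Continuity gives A₁v₁ = A₂v₂, so v₂ = (340 cm²)/(29.4 cm²) × 1.92 m/s = 22.2 m/s.
Applying Bernoulli between the two ends and solving for P₂: P₂ = P₁ + ½ρ(v₁² − v₂²) − ρgΔh.
P₂ = 646000 + ½·1030·(1.92² − 22.2²) − 1030·9.8·(+13.3) = 646000 + (-251000) − (134000) = 260000 Pa.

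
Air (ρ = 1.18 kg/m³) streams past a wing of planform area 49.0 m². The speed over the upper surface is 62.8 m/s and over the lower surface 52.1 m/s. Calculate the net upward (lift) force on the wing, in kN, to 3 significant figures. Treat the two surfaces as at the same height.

F = 35.5 kN

From P + ½ρv² = const at equal height, P_low − P_up = ½ρ(v_up² − v_low²).
ΔP = ½·1.18·(62.8² − 52.1²) = 725 Pa.
Lift = ΔP · A = 725 × 49.0 = 35500 N.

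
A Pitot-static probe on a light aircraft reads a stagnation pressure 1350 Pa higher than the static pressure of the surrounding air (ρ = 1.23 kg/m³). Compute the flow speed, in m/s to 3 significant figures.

Bernoulli between the free stream and the stagnation point: ½ρv² = P_stag − P_static.
v = √(2ΔP/ρ) = √(2·1350/1.23) = 46.9 m/s.

v ≈ 46.9 m/s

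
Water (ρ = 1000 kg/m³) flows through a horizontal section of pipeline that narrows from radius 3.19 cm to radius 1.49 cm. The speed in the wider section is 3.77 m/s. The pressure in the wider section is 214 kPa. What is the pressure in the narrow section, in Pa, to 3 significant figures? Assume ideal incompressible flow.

P₂ ≈ 71800 Pa

Continuity gives A₁v₁ = A₂v₂, so v₂ = (32.0 cm²)/(6.97 cm²) × 3.77 m/s = 17.3 m/s.
Along the horizontal streamline, P + ½ρv² is constant.
P₂ = P₁ − ½ρ(v₂² − v₁²) = 214000 − ½·1000·(17.3² − 3.77²) = 214000 − 142000 = 71800 Pa.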